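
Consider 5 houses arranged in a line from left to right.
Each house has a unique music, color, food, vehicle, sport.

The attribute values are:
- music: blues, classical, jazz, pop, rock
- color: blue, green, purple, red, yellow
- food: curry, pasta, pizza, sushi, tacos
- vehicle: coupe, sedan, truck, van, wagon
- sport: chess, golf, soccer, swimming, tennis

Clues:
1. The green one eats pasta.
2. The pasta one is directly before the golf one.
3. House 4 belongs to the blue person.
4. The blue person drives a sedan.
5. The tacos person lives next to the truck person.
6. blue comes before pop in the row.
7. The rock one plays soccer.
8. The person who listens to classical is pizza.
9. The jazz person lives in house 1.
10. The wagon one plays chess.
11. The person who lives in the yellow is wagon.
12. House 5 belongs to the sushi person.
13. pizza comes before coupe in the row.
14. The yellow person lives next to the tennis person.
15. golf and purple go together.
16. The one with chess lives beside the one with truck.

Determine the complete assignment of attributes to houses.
Solution:

House | Music | Color | Food | Vehicle | Sport
----------------------------------------------
  1   | jazz | yellow | tacos | wagon | chess
  2   | blues | green | pasta | truck | tennis
  3   | classical | purple | pizza | van | golf
  4   | rock | blue | curry | sedan | soccer
  5   | pop | red | sushi | coupe | swimming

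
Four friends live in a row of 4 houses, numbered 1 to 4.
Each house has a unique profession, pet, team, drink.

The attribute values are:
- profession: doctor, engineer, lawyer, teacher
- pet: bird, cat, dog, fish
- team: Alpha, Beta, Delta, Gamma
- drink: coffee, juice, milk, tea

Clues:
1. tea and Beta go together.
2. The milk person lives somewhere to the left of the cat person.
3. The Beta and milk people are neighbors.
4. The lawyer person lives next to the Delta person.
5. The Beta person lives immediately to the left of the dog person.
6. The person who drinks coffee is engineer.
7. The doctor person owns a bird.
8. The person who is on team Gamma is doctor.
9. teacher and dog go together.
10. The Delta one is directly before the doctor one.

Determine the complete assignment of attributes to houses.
Solution:

House | Profession | Pet | Team | Drink
---------------------------------------
  1   | lawyer | fish | Beta | tea
  2   | teacher | dog | Delta | milk
  3   | doctor | bird | Gamma | juice
  4   | engineer | cat | Alpha | coffee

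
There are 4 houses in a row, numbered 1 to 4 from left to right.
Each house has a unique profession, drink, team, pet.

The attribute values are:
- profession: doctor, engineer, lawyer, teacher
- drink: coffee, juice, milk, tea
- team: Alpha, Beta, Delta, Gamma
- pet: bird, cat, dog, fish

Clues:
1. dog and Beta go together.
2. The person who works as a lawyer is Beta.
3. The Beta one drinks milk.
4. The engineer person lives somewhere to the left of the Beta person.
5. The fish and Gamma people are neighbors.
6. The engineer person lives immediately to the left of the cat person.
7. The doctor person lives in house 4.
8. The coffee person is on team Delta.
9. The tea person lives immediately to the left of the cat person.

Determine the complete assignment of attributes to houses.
Solution:

House | Profession | Drink | Team | Pet
---------------------------------------
  1   | engineer | tea | Alpha | fish
  2   | teacher | juice | Gamma | cat
  3   | lawyer | milk | Beta | dog
  4   | doctor | coffee | Delta | bird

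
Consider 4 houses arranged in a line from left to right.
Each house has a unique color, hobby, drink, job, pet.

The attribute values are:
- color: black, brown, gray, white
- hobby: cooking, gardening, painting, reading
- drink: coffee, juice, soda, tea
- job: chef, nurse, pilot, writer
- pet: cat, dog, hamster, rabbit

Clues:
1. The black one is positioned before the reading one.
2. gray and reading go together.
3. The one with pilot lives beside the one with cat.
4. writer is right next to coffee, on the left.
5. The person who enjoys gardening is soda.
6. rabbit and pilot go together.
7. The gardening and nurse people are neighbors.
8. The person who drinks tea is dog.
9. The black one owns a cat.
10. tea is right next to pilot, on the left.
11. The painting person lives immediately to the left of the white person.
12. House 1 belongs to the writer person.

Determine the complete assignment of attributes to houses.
Solution:

House | Color | Hobby | Drink | Job | Pet
-----------------------------------------
  1   | brown | painting | tea | writer | dog
  2   | white | cooking | coffee | pilot | rabbit
  3   | black | gardening | soda | chef | cat
  4   | gray | reading | juice | nurse | hamster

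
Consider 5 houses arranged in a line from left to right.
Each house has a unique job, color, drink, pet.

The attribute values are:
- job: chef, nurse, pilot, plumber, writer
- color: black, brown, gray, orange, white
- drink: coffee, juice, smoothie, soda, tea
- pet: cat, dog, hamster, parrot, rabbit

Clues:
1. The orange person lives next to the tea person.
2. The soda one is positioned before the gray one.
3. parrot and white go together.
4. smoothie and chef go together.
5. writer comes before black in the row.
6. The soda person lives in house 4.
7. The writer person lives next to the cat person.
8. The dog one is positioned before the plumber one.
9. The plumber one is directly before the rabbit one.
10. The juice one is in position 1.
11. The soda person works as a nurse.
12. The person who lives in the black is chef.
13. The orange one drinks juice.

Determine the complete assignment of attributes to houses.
Solution:

House | Job | Color | Drink | Pet
---------------------------------
  1   | writer | orange | juice | dog
  2   | plumber | brown | tea | cat
  3   | chef | black | smoothie | rabbit
  4   | nurse | white | soda | parrot
  5   | pilot | gray | coffee | hamster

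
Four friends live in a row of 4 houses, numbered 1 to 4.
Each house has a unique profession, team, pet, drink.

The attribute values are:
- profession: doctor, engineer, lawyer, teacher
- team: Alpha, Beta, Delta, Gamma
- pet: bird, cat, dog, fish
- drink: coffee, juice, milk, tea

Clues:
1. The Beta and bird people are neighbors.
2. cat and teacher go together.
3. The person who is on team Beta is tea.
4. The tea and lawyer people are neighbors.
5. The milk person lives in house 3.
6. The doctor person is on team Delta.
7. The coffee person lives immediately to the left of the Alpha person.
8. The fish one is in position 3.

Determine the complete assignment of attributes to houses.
Solution:

House | Profession | Team | Pet | Drink
---------------------------------------
  1   | teacher | Beta | cat | tea
  2   | lawyer | Gamma | bird | coffee
  3   | engineer | Alpha | fish | milk
  4   | doctor | Delta | dog | juice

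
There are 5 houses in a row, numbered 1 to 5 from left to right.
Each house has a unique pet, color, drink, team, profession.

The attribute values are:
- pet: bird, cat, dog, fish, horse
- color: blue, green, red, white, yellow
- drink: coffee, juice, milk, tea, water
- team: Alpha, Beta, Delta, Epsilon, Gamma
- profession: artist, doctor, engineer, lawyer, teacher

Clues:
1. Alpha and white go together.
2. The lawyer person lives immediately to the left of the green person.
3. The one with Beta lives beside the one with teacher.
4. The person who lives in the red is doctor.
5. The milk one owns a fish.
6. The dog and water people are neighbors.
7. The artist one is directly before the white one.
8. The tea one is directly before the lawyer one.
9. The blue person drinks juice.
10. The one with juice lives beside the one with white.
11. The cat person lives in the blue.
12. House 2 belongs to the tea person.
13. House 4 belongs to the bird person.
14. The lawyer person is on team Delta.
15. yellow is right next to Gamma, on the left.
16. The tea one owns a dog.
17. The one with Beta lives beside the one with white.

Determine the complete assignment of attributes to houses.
Solution:

House | Pet | Color | Drink | Team | Profession
-----------------------------------------------
  1   | cat | blue | juice | Beta | artist
  2   | dog | white | tea | Alpha | teacher
  3   | horse | yellow | water | Delta | lawyer
  4   | bird | green | coffee | Gamma | engineer
  5   | fish | red | milk | Epsilon | doctor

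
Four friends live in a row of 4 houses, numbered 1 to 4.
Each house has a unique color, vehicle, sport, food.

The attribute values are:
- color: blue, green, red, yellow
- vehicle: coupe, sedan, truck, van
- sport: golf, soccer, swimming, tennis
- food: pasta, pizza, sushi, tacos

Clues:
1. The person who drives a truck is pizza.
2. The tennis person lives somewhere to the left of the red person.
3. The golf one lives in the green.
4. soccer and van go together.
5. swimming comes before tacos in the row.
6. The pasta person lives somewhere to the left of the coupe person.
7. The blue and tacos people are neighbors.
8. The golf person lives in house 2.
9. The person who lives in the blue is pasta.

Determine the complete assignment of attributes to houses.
Solution:

House | Color | Vehicle | Sport | Food
--------------------------------------
  1   | blue | sedan | swimming | pasta
  2   | green | coupe | golf | tacos
  3   | yellow | truck | tennis | pizza
  4   | red | van | soccer | sushi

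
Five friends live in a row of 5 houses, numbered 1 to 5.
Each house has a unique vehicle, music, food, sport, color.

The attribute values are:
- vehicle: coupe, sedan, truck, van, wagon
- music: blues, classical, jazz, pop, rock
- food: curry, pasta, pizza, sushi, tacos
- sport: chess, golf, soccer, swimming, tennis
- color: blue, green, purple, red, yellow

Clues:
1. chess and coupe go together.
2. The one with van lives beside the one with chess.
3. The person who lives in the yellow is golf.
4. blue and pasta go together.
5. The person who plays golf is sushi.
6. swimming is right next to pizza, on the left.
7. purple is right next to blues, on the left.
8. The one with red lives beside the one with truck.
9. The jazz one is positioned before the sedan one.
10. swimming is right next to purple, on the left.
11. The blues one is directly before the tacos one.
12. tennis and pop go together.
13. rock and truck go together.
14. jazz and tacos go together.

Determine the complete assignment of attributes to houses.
Solution:

House | Vehicle | Music | Food | Sport | Color
----------------------------------------------
  1   | wagon | classical | curry | swimming | red
  2   | truck | rock | pizza | soccer | purple
  3   | van | blues | sushi | golf | yellow
  4   | coupe | jazz | tacos | chess | green
  5   | sedan | pop | pasta | tennis | blue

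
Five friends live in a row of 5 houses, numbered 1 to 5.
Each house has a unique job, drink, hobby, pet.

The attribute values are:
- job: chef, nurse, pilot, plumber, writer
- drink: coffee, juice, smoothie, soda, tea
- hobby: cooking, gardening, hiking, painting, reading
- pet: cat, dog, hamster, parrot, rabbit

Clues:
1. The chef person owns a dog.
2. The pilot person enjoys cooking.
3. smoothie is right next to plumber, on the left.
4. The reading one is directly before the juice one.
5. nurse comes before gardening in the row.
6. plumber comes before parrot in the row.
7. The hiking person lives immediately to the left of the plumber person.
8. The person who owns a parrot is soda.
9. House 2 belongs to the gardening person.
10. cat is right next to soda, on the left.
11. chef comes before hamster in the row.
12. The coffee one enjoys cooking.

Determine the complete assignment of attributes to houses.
Solution:

House | Job | Drink | Hobby | Pet
---------------------------------
  1   | nurse | smoothie | hiking | rabbit
  2   | plumber | tea | gardening | cat
  3   | writer | soda | reading | parrot
  4   | chef | juice | painting | dog
  5   | pilot | coffee | cooking | hamster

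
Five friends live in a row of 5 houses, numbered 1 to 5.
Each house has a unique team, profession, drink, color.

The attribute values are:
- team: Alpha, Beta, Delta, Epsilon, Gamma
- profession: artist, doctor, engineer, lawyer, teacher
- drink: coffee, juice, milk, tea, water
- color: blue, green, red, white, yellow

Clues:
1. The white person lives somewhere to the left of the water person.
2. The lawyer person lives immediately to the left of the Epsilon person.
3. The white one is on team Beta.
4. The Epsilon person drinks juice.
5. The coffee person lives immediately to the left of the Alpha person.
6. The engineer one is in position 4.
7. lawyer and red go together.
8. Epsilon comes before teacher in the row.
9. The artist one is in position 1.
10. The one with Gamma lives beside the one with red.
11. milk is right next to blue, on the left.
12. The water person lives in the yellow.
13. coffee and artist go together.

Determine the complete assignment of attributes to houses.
Solution:

House | Team | Profession | Drink | Color
-----------------------------------------
  1   | Gamma | artist | coffee | green
  2   | Alpha | lawyer | milk | red
  3   | Epsilon | doctor | juice | blue
  4   | Beta | engineer | tea | white
  5   | Delta | teacher | water | yellow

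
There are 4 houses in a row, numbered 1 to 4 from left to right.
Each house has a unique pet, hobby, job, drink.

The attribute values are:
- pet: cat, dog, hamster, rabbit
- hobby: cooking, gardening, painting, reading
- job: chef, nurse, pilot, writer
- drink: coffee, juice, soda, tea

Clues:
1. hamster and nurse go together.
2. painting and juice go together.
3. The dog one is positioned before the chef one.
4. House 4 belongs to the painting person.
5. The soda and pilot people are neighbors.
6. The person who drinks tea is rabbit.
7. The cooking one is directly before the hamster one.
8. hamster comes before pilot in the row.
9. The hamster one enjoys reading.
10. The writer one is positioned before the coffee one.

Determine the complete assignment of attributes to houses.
Solution:

House | Pet | Hobby | Job | Drink
---------------------------------
  1   | rabbit | cooking | writer | tea
  2   | hamster | reading | nurse | soda
  3   | dog | gardening | pilot | coffee
  4   | cat | painting | chef | juice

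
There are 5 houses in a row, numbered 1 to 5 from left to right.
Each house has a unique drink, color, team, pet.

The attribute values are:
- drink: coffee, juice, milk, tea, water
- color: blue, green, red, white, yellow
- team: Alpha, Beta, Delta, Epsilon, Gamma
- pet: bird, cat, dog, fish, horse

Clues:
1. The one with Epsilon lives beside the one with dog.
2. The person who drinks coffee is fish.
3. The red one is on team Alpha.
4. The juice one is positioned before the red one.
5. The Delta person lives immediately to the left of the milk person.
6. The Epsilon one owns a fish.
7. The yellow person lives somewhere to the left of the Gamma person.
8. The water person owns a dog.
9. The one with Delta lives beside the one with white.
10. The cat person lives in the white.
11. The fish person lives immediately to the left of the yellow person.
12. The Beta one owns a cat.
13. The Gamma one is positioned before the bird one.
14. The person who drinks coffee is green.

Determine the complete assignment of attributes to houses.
Solution:

House | Drink | Color | Team | Pet
----------------------------------
  1   | coffee | green | Epsilon | fish
  2   | water | yellow | Delta | dog
  3   | milk | white | Beta | cat
  4   | juice | blue | Gamma | horse
  5   | tea | red | Alpha | bird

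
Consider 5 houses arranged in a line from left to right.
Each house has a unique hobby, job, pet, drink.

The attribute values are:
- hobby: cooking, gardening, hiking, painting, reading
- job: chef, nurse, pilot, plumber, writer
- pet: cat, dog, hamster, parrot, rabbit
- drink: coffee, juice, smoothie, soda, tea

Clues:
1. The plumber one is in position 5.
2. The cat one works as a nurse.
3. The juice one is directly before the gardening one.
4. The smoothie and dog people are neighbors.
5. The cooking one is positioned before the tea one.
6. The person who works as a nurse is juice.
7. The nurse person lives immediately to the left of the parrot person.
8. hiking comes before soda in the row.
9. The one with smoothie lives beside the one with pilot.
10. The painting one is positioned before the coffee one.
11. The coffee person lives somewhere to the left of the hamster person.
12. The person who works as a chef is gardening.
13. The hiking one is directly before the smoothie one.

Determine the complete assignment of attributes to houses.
Solution:

House | Hobby | Job | Pet | Drink
---------------------------------
  1   | hiking | nurse | cat | juice
  2   | gardening | chef | parrot | smoothie
  3   | painting | pilot | dog | soda
  4   | cooking | writer | rabbit | coffee
  5   | reading | plumber | hamster | tea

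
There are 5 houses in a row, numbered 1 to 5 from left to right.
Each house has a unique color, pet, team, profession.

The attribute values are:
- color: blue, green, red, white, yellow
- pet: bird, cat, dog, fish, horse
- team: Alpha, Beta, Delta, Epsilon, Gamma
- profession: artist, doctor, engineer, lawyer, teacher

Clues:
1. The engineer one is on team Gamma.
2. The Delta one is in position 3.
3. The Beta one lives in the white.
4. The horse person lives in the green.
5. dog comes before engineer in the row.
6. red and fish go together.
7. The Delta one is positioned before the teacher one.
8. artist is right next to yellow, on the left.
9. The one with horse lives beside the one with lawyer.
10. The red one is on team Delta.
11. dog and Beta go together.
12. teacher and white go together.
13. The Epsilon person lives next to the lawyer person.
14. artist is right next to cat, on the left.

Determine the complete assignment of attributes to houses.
Solution:

House | Color | Pet | Team | Profession
---------------------------------------
  1   | green | horse | Epsilon | artist
  2   | yellow | cat | Alpha | lawyer
  3   | red | fish | Delta | doctor
  4   | white | dog | Beta | teacher
  5   | blue | bird | Gamma | engineer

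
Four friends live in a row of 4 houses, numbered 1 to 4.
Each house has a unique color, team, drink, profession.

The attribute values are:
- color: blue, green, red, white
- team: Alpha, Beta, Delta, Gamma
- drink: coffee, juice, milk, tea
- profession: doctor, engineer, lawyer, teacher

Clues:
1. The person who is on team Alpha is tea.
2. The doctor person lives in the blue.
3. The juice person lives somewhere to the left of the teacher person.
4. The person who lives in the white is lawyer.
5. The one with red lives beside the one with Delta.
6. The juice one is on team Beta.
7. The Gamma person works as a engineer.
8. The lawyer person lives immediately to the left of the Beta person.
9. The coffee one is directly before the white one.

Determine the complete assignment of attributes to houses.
Solution:

House | Color | Team | Drink | Profession
-----------------------------------------
  1   | red | Gamma | coffee | engineer
  2   | white | Delta | milk | lawyer
  3   | blue | Beta | juice | doctor
  4   | green | Alpha | tea | teacher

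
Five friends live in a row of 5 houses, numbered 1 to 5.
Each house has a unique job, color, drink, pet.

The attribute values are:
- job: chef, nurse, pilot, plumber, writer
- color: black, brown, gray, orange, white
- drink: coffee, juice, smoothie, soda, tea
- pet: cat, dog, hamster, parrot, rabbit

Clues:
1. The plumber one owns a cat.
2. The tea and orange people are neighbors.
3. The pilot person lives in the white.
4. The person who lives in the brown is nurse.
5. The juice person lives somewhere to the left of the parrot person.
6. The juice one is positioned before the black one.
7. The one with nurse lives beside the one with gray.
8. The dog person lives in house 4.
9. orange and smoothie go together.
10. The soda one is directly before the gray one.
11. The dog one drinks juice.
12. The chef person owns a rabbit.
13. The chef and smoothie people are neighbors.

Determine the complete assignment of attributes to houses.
Solution:

House | Job | Color | Drink | Pet
---------------------------------
  1   | nurse | brown | soda | hamster
  2   | chef | gray | tea | rabbit
  3   | plumber | orange | smoothie | cat
  4   | pilot | white | juice | dog
  5   | writer | black | coffee | parrot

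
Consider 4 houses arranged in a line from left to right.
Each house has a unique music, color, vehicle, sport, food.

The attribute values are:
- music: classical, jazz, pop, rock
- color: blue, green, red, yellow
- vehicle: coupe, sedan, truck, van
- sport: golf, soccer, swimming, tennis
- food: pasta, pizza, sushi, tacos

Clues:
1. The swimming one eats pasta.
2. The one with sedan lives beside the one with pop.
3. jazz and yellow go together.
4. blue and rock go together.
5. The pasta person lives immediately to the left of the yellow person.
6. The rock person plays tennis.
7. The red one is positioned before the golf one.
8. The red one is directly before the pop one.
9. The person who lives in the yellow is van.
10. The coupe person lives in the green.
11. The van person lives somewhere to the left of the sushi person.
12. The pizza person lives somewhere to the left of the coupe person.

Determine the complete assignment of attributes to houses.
Solution:

House | Music | Color | Vehicle | Sport | Food
----------------------------------------------
  1   | classical | red | sedan | soccer | pizza
  2   | pop | green | coupe | swimming | pasta
  3   | jazz | yellow | van | golf | tacos
  4   | rock | blue | truck | tennis | sushi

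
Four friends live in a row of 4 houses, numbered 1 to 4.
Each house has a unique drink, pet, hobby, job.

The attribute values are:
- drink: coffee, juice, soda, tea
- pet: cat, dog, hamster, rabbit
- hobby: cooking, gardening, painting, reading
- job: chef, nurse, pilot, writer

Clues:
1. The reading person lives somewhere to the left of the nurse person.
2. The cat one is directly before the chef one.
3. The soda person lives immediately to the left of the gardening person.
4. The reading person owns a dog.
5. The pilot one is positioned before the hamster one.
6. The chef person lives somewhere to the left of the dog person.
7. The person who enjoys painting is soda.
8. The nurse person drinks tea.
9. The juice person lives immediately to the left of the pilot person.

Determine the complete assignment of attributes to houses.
Solution:

House | Drink | Pet | Hobby | Job
---------------------------------
  1   | soda | cat | painting | writer
  2   | juice | rabbit | gardening | chef
  3   | coffee | dog | reading | pilot
  4   | tea | hamster | cooking | nurse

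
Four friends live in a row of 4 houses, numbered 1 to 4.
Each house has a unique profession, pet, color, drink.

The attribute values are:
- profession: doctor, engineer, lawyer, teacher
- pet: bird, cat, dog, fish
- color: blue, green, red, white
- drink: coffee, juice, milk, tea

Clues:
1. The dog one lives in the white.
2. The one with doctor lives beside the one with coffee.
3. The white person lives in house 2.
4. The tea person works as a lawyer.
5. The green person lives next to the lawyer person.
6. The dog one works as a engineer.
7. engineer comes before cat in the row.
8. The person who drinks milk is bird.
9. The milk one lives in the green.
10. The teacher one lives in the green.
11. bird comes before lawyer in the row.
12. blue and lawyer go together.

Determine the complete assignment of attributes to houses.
Solution:

House | Profession | Pet | Color | Drink
----------------------------------------
  1   | doctor | fish | red | juice
  2   | engineer | dog | white | coffee
  3   | teacher | bird | green | milk
  4   | lawyer | cat | blue | tea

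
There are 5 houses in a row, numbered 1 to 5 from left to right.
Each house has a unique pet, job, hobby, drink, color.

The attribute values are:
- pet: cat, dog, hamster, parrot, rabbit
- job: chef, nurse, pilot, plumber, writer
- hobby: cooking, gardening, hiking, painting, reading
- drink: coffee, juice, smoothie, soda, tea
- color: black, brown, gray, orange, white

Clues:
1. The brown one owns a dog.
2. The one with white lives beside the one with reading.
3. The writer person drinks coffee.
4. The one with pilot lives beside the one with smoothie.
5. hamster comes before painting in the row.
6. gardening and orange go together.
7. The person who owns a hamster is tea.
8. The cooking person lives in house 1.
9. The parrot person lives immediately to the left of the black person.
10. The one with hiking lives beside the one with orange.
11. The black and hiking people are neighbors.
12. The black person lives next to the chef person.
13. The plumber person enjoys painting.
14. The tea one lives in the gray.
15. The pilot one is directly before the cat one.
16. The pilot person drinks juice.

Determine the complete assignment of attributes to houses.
Solution:

House | Pet | Job | Hobby | Drink | Color
-----------------------------------------
  1   | parrot | pilot | cooking | juice | white
  2   | cat | nurse | reading | smoothie | black
  3   | hamster | chef | hiking | tea | gray
  4   | rabbit | writer | gardening | coffee | orange
  5   | dog | plumber | painting | soda | brown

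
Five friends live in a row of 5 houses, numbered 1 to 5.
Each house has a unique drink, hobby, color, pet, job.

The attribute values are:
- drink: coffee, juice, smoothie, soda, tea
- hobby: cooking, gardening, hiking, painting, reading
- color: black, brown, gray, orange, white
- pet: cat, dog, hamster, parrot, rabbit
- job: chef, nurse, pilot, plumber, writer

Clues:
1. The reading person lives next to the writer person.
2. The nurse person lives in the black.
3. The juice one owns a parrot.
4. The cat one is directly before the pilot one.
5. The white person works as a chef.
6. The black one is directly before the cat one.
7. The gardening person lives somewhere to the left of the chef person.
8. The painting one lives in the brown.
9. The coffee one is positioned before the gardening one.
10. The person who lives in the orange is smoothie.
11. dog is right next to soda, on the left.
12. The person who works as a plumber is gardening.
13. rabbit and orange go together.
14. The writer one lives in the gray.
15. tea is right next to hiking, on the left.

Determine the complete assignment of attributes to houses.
Solution:

House | Drink | Hobby | Color | Pet | Job
-----------------------------------------
  1   | tea | reading | black | dog | nurse
  2   | soda | hiking | gray | cat | writer
  3   | coffee | painting | brown | hamster | pilot
  4   | smoothie | gardening | orange | rabbit | plumber
  5   | juice | cooking | white | parrot | chef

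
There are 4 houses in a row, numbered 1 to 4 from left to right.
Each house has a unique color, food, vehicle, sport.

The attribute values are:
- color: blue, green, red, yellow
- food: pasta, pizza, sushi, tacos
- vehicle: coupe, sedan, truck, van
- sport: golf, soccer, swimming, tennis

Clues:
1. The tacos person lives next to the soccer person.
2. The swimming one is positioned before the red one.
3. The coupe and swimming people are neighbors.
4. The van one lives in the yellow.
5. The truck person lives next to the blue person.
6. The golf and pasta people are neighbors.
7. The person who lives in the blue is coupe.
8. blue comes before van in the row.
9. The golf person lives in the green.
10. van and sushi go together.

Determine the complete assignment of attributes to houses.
Solution:

House | Color | Food | Vehicle | Sport
--------------------------------------
  1   | green | tacos | truck | golf
  2   | blue | pasta | coupe | soccer
  3   | yellow | sushi | van | swimming
  4   | red | pizza | sedan | tennis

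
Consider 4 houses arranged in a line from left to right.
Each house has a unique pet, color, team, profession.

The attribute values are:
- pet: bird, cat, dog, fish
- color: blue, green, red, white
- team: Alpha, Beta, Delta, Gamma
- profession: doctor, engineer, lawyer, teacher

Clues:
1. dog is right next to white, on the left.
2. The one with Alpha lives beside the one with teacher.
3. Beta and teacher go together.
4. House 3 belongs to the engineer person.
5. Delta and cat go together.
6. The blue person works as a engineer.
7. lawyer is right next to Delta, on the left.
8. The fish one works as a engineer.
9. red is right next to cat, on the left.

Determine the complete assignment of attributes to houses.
Solution:

House | Pet | Color | Team | Profession
---------------------------------------
  1   | dog | red | Gamma | lawyer
  2   | cat | white | Delta | doctor
  3   | fish | blue | Alpha | engineer
  4   | bird | green | Beta | teacher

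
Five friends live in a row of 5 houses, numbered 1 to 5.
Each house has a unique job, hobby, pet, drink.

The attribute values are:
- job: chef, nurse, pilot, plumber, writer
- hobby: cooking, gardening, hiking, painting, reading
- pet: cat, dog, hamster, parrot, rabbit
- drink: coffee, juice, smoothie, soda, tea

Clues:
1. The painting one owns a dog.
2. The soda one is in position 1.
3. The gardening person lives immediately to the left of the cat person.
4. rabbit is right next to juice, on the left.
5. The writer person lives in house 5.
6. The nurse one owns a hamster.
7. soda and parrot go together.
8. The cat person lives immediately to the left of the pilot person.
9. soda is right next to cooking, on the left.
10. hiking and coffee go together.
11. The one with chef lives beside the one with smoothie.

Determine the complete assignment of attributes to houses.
Solution:

House | Job | Hobby | Pet | Drink
---------------------------------
  1   | chef | gardening | parrot | soda
  2   | plumber | cooking | cat | smoothie
  3   | pilot | hiking | rabbit | coffee
  4   | nurse | reading | hamster | juice
  5   | writer | painting | dog | tea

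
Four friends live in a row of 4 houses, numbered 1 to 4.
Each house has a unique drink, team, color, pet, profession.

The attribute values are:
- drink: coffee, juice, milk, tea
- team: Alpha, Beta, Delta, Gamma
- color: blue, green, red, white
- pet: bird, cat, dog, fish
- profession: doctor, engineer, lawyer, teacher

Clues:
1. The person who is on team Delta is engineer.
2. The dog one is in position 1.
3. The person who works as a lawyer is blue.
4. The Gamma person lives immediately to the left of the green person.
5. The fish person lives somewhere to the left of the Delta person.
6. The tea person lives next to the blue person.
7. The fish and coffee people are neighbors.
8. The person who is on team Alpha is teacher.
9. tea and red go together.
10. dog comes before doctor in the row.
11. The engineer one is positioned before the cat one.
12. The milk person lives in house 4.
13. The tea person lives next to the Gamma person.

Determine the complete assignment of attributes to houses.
Solution:

House | Drink | Team | Color | Pet | Profession
-----------------------------------------------
  1   | tea | Alpha | red | dog | teacher
  2   | juice | Gamma | blue | fish | lawyer
  3   | coffee | Delta | green | bird | engineer
  4   | milk | Beta | white | cat | doctor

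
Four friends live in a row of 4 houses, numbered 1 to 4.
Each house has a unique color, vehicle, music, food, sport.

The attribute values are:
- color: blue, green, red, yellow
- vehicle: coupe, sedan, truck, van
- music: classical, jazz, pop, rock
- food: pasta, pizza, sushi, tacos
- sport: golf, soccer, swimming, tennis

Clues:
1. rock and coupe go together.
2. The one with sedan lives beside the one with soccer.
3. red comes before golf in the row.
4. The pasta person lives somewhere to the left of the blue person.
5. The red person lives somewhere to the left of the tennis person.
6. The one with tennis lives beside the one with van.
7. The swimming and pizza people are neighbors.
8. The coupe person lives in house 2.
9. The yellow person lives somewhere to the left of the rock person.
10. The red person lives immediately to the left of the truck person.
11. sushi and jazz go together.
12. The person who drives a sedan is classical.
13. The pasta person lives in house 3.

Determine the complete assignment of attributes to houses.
Solution:

House | Color | Vehicle | Music | Food | Sport
----------------------------------------------
  1   | yellow | sedan | classical | tacos | swimming
  2   | red | coupe | rock | pizza | soccer
  3   | green | truck | pop | pasta | tennis
  4   | blue | van | jazz | sushi | golf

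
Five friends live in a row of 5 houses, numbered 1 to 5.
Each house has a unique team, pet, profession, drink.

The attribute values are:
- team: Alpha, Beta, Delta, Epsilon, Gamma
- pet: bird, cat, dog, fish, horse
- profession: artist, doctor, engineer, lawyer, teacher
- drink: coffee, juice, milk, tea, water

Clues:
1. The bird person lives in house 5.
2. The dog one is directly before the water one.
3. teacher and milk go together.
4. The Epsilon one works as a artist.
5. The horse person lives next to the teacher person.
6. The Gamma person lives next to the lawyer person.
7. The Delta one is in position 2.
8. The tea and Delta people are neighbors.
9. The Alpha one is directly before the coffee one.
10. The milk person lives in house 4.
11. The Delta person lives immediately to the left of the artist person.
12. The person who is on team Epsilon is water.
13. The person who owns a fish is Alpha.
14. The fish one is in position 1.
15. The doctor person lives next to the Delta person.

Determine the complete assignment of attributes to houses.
Solution:

House | Team | Pet | Profession | Drink
---------------------------------------
  1   | Alpha | fish | doctor | tea
  2   | Delta | dog | engineer | coffee
  3   | Epsilon | horse | artist | water
  4   | Gamma | cat | teacher | milk
  5   | Beta | bird | lawyer | juice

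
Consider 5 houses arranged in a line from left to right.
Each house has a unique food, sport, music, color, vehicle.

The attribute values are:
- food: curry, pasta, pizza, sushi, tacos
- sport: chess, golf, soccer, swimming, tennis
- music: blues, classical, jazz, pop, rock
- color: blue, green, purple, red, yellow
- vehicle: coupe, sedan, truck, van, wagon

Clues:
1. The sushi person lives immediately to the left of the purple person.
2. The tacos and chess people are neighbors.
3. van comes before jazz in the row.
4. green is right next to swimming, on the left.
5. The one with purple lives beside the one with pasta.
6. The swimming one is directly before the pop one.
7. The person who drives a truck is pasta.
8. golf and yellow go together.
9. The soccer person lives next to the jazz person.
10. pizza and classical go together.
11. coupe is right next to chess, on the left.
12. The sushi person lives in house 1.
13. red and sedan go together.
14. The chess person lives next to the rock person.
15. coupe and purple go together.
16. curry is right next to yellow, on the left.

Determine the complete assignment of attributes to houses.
Solution:

House | Food | Sport | Music | Color | Vehicle
----------------------------------------------
  1   | sushi | soccer | blues | green | van
  2   | tacos | swimming | jazz | purple | coupe
  3   | pasta | chess | pop | blue | truck
  4   | curry | tennis | rock | red | sedan
  5   | pizza | golf | classical | yellow | wagon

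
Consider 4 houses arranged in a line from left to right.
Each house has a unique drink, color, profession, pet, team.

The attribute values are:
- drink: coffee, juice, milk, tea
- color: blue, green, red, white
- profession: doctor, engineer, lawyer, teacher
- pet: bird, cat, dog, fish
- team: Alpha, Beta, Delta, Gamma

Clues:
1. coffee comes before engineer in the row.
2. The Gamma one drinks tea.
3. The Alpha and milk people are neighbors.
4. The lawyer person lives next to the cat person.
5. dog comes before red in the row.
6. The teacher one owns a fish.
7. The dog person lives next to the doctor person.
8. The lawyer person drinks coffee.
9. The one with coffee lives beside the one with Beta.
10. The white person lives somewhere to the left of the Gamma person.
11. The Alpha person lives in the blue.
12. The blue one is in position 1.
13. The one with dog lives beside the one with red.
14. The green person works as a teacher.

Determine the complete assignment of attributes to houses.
Solution:

House | Drink | Color | Profession | Pet | Team
-----------------------------------------------
  1   | coffee | blue | lawyer | dog | Alpha
  2   | milk | red | doctor | cat | Beta
  3   | juice | white | engineer | bird | Delta
  4   | tea | green | teacher | fish | Gamma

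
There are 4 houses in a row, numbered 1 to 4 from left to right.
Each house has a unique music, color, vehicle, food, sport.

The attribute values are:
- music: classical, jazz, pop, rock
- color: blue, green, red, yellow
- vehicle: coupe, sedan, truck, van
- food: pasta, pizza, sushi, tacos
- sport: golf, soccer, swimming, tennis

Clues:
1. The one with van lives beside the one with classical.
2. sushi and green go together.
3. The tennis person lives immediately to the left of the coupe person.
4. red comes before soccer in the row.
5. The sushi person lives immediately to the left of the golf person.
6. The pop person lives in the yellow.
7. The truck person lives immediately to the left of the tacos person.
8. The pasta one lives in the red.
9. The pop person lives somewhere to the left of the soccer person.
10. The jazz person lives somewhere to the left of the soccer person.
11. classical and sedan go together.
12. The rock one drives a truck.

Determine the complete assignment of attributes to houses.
Solution:

House | Music | Color | Vehicle | Food | Sport
----------------------------------------------
  1   | rock | green | truck | sushi | tennis
  2   | pop | yellow | coupe | tacos | golf
  3   | jazz | red | van | pasta | swimming
  4   | classical | blue | sedan | pizza | soccer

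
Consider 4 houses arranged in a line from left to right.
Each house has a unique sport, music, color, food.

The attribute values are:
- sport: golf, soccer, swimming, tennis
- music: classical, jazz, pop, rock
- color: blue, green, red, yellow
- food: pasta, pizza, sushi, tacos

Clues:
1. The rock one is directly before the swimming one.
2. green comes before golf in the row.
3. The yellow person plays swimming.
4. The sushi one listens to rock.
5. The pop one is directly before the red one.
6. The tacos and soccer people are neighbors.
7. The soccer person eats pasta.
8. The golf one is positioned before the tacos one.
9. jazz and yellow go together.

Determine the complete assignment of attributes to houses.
Solution:

House | Sport | Music | Color | Food
------------------------------------
  1   | tennis | pop | green | pizza
  2   | golf | rock | red | sushi
  3   | swimming | jazz | yellow | tacos
  4   | soccer | classical | blue | pasta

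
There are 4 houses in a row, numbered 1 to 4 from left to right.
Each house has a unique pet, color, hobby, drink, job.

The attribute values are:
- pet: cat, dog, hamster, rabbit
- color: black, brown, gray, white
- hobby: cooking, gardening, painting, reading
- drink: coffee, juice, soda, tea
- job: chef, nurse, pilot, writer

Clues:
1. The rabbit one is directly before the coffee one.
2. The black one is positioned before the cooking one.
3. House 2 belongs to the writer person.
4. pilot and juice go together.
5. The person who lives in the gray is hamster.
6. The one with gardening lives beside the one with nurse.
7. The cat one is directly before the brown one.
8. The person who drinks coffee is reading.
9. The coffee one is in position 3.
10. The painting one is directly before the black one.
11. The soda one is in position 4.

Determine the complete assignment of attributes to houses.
Solution:

House | Pet | Color | Hobby | Drink | Job
-----------------------------------------
  1   | hamster | gray | painting | juice | pilot
  2   | rabbit | black | gardening | tea | writer
  3   | cat | white | reading | coffee | nurse
  4   | dog | brown | cooking | soda | chef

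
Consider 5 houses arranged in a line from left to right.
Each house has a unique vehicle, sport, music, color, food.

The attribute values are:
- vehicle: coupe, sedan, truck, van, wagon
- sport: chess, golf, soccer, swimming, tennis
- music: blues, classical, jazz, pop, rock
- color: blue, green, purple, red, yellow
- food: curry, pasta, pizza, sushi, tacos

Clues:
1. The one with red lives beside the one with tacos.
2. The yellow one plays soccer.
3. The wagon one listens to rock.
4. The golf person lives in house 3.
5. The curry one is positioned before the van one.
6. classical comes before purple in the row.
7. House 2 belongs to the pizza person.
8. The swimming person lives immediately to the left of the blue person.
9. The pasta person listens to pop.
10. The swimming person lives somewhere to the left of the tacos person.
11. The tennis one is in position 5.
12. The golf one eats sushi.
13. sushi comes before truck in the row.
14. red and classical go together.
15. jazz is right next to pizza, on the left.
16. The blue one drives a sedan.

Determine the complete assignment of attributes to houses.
Solution:

House | Vehicle | Sport | Music | Color | Food
----------------------------------------------
  1   | coupe | swimming | jazz | green | curry
  2   | sedan | chess | blues | blue | pizza
  3   | van | golf | classical | red | sushi
  4   | wagon | soccer | rock | yellow | tacos
  5   | truck | tennis | pop | purple | pasta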